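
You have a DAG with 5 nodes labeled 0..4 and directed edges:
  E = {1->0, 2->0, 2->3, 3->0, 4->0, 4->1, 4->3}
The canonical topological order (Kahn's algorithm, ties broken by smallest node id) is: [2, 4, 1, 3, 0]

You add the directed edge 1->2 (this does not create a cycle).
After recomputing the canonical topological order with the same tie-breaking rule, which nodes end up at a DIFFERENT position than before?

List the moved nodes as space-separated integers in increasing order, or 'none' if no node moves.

Old toposort: [2, 4, 1, 3, 0]
Added edge 1->2
Recompute Kahn (smallest-id tiebreak):
  initial in-degrees: [4, 1, 1, 2, 0]
  ready (indeg=0): [4]
  pop 4: indeg[0]->3; indeg[1]->0; indeg[3]->1 | ready=[1] | order so far=[4]
  pop 1: indeg[0]->2; indeg[2]->0 | ready=[2] | order so far=[4, 1]
  pop 2: indeg[0]->1; indeg[3]->0 | ready=[3] | order so far=[4, 1, 2]
  pop 3: indeg[0]->0 | ready=[0] | order so far=[4, 1, 2, 3]
  pop 0: no out-edges | ready=[] | order so far=[4, 1, 2, 3, 0]
New canonical toposort: [4, 1, 2, 3, 0]
Compare positions:
  Node 0: index 4 -> 4 (same)
  Node 1: index 2 -> 1 (moved)
  Node 2: index 0 -> 2 (moved)
  Node 3: index 3 -> 3 (same)
  Node 4: index 1 -> 0 (moved)
Nodes that changed position: 1 2 4

Answer: 1 2 4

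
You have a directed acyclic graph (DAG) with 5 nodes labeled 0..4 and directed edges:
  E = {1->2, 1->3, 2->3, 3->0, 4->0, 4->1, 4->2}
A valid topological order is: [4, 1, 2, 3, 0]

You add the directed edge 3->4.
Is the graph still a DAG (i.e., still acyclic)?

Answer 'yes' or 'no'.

Answer: no

Derivation:
Given toposort: [4, 1, 2, 3, 0]
Position of 3: index 3; position of 4: index 0
New edge 3->4: backward (u after v in old order)
Backward edge: old toposort is now invalid. Check if this creates a cycle.
Does 4 already reach 3? Reachable from 4: [0, 1, 2, 3, 4]. YES -> cycle!
Still a DAG? no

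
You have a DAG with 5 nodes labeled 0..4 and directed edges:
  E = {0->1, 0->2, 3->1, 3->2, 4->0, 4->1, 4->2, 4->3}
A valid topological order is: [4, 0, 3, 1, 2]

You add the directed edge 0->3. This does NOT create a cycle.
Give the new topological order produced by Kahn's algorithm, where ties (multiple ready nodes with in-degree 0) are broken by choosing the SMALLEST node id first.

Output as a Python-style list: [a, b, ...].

Old toposort: [4, 0, 3, 1, 2]
Added edge: 0->3
Position of 0 (1) < position of 3 (2). Old order still valid.
Run Kahn's algorithm (break ties by smallest node id):
  initial in-degrees: [1, 3, 3, 2, 0]
  ready (indeg=0): [4]
  pop 4: indeg[0]->0; indeg[1]->2; indeg[2]->2; indeg[3]->1 | ready=[0] | order so far=[4]
  pop 0: indeg[1]->1; indeg[2]->1; indeg[3]->0 | ready=[3] | order so far=[4, 0]
  pop 3: indeg[1]->0; indeg[2]->0 | ready=[1, 2] | order so far=[4, 0, 3]
  pop 1: no out-edges | ready=[2] | order so far=[4, 0, 3, 1]
  pop 2: no out-edges | ready=[] | order so far=[4, 0, 3, 1, 2]
  Result: [4, 0, 3, 1, 2]

Answer: [4, 0, 3, 1, 2]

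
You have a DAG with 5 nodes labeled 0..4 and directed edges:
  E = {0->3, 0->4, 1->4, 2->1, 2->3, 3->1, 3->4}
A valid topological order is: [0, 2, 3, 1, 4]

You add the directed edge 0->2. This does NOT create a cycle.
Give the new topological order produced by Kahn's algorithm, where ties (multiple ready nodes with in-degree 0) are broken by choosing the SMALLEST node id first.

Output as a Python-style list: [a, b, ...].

Answer: [0, 2, 3, 1, 4]

Derivation:
Old toposort: [0, 2, 3, 1, 4]
Added edge: 0->2
Position of 0 (0) < position of 2 (1). Old order still valid.
Run Kahn's algorithm (break ties by smallest node id):
  initial in-degrees: [0, 2, 1, 2, 3]
  ready (indeg=0): [0]
  pop 0: indeg[2]->0; indeg[3]->1; indeg[4]->2 | ready=[2] | order so far=[0]
  pop 2: indeg[1]->1; indeg[3]->0 | ready=[3] | order so far=[0, 2]
  pop 3: indeg[1]->0; indeg[4]->1 | ready=[1] | order so far=[0, 2, 3]
  pop 1: indeg[4]->0 | ready=[4] | order so far=[0, 2, 3, 1]
  pop 4: no out-edges | ready=[] | order so far=[0, 2, 3, 1, 4]
  Result: [0, 2, 3, 1, 4]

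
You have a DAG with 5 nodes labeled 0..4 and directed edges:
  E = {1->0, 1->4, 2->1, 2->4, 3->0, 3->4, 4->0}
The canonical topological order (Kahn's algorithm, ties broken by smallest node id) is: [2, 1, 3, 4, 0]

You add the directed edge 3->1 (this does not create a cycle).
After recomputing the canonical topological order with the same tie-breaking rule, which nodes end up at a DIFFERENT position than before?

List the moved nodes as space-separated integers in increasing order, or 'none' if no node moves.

Old toposort: [2, 1, 3, 4, 0]
Added edge 3->1
Recompute Kahn (smallest-id tiebreak):
  initial in-degrees: [3, 2, 0, 0, 3]
  ready (indeg=0): [2, 3]
  pop 2: indeg[1]->1; indeg[4]->2 | ready=[3] | order so far=[2]
  pop 3: indeg[0]->2; indeg[1]->0; indeg[4]->1 | ready=[1] | order so far=[2, 3]
  pop 1: indeg[0]->1; indeg[4]->0 | ready=[4] | order so far=[2, 3, 1]
  pop 4: indeg[0]->0 | ready=[0] | order so far=[2, 3, 1, 4]
  pop 0: no out-edges | ready=[] | order so far=[2, 3, 1, 4, 0]
New canonical toposort: [2, 3, 1, 4, 0]
Compare positions:
  Node 0: index 4 -> 4 (same)
  Node 1: index 1 -> 2 (moved)
  Node 2: index 0 -> 0 (same)
  Node 3: index 2 -> 1 (moved)
  Node 4: index 3 -> 3 (same)
Nodes that changed position: 1 3

Answer: 1 3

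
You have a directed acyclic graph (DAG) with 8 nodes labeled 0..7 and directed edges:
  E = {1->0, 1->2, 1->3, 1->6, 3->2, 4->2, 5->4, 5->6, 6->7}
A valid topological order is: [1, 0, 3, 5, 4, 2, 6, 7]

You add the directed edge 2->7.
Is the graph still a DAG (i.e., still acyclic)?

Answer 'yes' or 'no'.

Given toposort: [1, 0, 3, 5, 4, 2, 6, 7]
Position of 2: index 5; position of 7: index 7
New edge 2->7: forward
Forward edge: respects the existing order. Still a DAG, same toposort still valid.
Still a DAG? yes

Answer: yes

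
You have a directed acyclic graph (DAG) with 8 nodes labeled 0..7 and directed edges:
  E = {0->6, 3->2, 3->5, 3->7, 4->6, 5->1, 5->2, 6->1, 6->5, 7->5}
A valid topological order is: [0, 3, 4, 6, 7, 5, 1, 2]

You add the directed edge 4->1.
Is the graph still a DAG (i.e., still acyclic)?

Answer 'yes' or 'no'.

Given toposort: [0, 3, 4, 6, 7, 5, 1, 2]
Position of 4: index 2; position of 1: index 6
New edge 4->1: forward
Forward edge: respects the existing order. Still a DAG, same toposort still valid.
Still a DAG? yes

Answer: yes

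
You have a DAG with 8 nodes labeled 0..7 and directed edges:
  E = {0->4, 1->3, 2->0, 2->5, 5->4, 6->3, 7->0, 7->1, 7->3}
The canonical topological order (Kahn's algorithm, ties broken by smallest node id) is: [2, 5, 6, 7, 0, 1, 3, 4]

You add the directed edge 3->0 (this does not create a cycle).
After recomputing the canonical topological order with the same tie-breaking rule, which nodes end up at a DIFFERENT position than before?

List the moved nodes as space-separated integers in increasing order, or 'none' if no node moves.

Answer: 0 1 3

Derivation:
Old toposort: [2, 5, 6, 7, 0, 1, 3, 4]
Added edge 3->0
Recompute Kahn (smallest-id tiebreak):
  initial in-degrees: [3, 1, 0, 3, 2, 1, 0, 0]
  ready (indeg=0): [2, 6, 7]
  pop 2: indeg[0]->2; indeg[5]->0 | ready=[5, 6, 7] | order so far=[2]
  pop 5: indeg[4]->1 | ready=[6, 7] | order so far=[2, 5]
  pop 6: indeg[3]->2 | ready=[7] | order so far=[2, 5, 6]
  pop 7: indeg[0]->1; indeg[1]->0; indeg[3]->1 | ready=[1] | order so far=[2, 5, 6, 7]
  pop 1: indeg[3]->0 | ready=[3] | order so far=[2, 5, 6, 7, 1]
  pop 3: indeg[0]->0 | ready=[0] | order so far=[2, 5, 6, 7, 1, 3]
  pop 0: indeg[4]->0 | ready=[4] | order so far=[2, 5, 6, 7, 1, 3, 0]
  pop 4: no out-edges | ready=[] | order so far=[2, 5, 6, 7, 1, 3, 0, 4]
New canonical toposort: [2, 5, 6, 7, 1, 3, 0, 4]
Compare positions:
  Node 0: index 4 -> 6 (moved)
  Node 1: index 5 -> 4 (moved)
  Node 2: index 0 -> 0 (same)
  Node 3: index 6 -> 5 (moved)
  Node 4: index 7 -> 7 (same)
  Node 5: index 1 -> 1 (same)
  Node 6: index 2 -> 2 (same)
  Node 7: index 3 -> 3 (same)
Nodes that changed position: 0 1 3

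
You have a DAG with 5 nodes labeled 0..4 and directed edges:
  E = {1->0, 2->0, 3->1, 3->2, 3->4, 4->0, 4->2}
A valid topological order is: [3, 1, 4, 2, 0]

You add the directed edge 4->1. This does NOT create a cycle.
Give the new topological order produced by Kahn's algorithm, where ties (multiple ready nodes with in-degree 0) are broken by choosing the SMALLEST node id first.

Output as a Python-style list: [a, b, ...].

Old toposort: [3, 1, 4, 2, 0]
Added edge: 4->1
Position of 4 (2) > position of 1 (1). Must reorder: 4 must now come before 1.
Run Kahn's algorithm (break ties by smallest node id):
  initial in-degrees: [3, 2, 2, 0, 1]
  ready (indeg=0): [3]
  pop 3: indeg[1]->1; indeg[2]->1; indeg[4]->0 | ready=[4] | order so far=[3]
  pop 4: indeg[0]->2; indeg[1]->0; indeg[2]->0 | ready=[1, 2] | order so far=[3, 4]
  pop 1: indeg[0]->1 | ready=[2] | order so far=[3, 4, 1]
  pop 2: indeg[0]->0 | ready=[0] | order so far=[3, 4, 1, 2]
  pop 0: no out-edges | ready=[] | order so far=[3, 4, 1, 2, 0]
  Result: [3, 4, 1, 2, 0]

Answer: [3, 4, 1, 2, 0]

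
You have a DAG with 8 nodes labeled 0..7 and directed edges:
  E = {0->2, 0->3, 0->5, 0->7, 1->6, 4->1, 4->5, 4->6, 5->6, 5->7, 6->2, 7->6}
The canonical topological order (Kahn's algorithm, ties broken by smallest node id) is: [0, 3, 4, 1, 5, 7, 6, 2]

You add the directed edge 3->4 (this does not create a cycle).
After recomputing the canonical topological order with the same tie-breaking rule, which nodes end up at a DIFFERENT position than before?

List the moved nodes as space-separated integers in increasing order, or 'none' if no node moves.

Old toposort: [0, 3, 4, 1, 5, 7, 6, 2]
Added edge 3->4
Recompute Kahn (smallest-id tiebreak):
  initial in-degrees: [0, 1, 2, 1, 1, 2, 4, 2]
  ready (indeg=0): [0]
  pop 0: indeg[2]->1; indeg[3]->0; indeg[5]->1; indeg[7]->1 | ready=[3] | order so far=[0]
  pop 3: indeg[4]->0 | ready=[4] | order so far=[0, 3]
  pop 4: indeg[1]->0; indeg[5]->0; indeg[6]->3 | ready=[1, 5] | order so far=[0, 3, 4]
  pop 1: indeg[6]->2 | ready=[5] | order so far=[0, 3, 4, 1]
  pop 5: indeg[6]->1; indeg[7]->0 | ready=[7] | order so far=[0, 3, 4, 1, 5]
  pop 7: indeg[6]->0 | ready=[6] | order so far=[0, 3, 4, 1, 5, 7]
  pop 6: indeg[2]->0 | ready=[2] | order so far=[0, 3, 4, 1, 5, 7, 6]
  pop 2: no out-edges | ready=[] | order so far=[0, 3, 4, 1, 5, 7, 6, 2]
New canonical toposort: [0, 3, 4, 1, 5, 7, 6, 2]
Compare positions:
  Node 0: index 0 -> 0 (same)
  Node 1: index 3 -> 3 (same)
  Node 2: index 7 -> 7 (same)
  Node 3: index 1 -> 1 (same)
  Node 4: index 2 -> 2 (same)
  Node 5: index 4 -> 4 (same)
  Node 6: index 6 -> 6 (same)
  Node 7: index 5 -> 5 (same)
Nodes that changed position: none

Answer: none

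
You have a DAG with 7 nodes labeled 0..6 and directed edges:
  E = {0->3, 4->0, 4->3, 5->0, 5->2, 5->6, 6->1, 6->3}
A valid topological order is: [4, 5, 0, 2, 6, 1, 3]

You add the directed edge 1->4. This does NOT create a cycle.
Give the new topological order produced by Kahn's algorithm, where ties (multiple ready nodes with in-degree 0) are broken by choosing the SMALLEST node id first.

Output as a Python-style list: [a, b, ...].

Answer: [5, 2, 6, 1, 4, 0, 3]

Derivation:
Old toposort: [4, 5, 0, 2, 6, 1, 3]
Added edge: 1->4
Position of 1 (5) > position of 4 (0). Must reorder: 1 must now come before 4.
Run Kahn's algorithm (break ties by smallest node id):
  initial in-degrees: [2, 1, 1, 3, 1, 0, 1]
  ready (indeg=0): [5]
  pop 5: indeg[0]->1; indeg[2]->0; indeg[6]->0 | ready=[2, 6] | order so far=[5]
  pop 2: no out-edges | ready=[6] | order so far=[5, 2]
  pop 6: indeg[1]->0; indeg[3]->2 | ready=[1] | order so far=[5, 2, 6]
  pop 1: indeg[4]->0 | ready=[4] | order so far=[5, 2, 6, 1]
  pop 4: indeg[0]->0; indeg[3]->1 | ready=[0] | order so far=[5, 2, 6, 1, 4]
  pop 0: indeg[3]->0 | ready=[3] | order so far=[5, 2, 6, 1, 4, 0]
  pop 3: no out-edges | ready=[] | order so far=[5, 2, 6, 1, 4, 0, 3]
  Result: [5, 2, 6, 1, 4, 0, 3]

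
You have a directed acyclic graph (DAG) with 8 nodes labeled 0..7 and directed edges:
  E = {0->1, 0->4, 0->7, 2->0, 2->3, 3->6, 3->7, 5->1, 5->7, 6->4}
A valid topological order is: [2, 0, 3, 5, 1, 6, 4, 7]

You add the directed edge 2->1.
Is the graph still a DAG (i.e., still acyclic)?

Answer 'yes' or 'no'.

Given toposort: [2, 0, 3, 5, 1, 6, 4, 7]
Position of 2: index 0; position of 1: index 4
New edge 2->1: forward
Forward edge: respects the existing order. Still a DAG, same toposort still valid.
Still a DAG? yes

Answer: yes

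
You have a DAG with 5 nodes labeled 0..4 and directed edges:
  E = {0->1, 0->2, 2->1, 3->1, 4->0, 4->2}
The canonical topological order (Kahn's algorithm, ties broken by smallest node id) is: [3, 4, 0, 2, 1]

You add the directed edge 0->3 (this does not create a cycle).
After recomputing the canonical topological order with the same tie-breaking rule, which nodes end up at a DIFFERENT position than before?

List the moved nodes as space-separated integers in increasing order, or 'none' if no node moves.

Old toposort: [3, 4, 0, 2, 1]
Added edge 0->3
Recompute Kahn (smallest-id tiebreak):
  initial in-degrees: [1, 3, 2, 1, 0]
  ready (indeg=0): [4]
  pop 4: indeg[0]->0; indeg[2]->1 | ready=[0] | order so far=[4]
  pop 0: indeg[1]->2; indeg[2]->0; indeg[3]->0 | ready=[2, 3] | order so far=[4, 0]
  pop 2: indeg[1]->1 | ready=[3] | order so far=[4, 0, 2]
  pop 3: indeg[1]->0 | ready=[1] | order so far=[4, 0, 2, 3]
  pop 1: no out-edges | ready=[] | order so far=[4, 0, 2, 3, 1]
New canonical toposort: [4, 0, 2, 3, 1]
Compare positions:
  Node 0: index 2 -> 1 (moved)
  Node 1: index 4 -> 4 (same)
  Node 2: index 3 -> 2 (moved)
  Node 3: index 0 -> 3 (moved)
  Node 4: index 1 -> 0 (moved)
Nodes that changed position: 0 2 3 4

Answer: 0 2 3 4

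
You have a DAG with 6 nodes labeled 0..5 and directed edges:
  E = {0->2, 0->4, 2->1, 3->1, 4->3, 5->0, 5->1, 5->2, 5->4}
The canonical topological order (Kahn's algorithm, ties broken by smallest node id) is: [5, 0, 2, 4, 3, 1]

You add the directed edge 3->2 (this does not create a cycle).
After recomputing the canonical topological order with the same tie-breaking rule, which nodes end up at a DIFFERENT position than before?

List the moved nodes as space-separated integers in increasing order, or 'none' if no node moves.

Old toposort: [5, 0, 2, 4, 3, 1]
Added edge 3->2
Recompute Kahn (smallest-id tiebreak):
  initial in-degrees: [1, 3, 3, 1, 2, 0]
  ready (indeg=0): [5]
  pop 5: indeg[0]->0; indeg[1]->2; indeg[2]->2; indeg[4]->1 | ready=[0] | order so far=[5]
  pop 0: indeg[2]->1; indeg[4]->0 | ready=[4] | order so far=[5, 0]
  pop 4: indeg[3]->0 | ready=[3] | order so far=[5, 0, 4]
  pop 3: indeg[1]->1; indeg[2]->0 | ready=[2] | order so far=[5, 0, 4, 3]
  pop 2: indeg[1]->0 | ready=[1] | order so far=[5, 0, 4, 3, 2]
  pop 1: no out-edges | ready=[] | order so far=[5, 0, 4, 3, 2, 1]
New canonical toposort: [5, 0, 4, 3, 2, 1]
Compare positions:
  Node 0: index 1 -> 1 (same)
  Node 1: index 5 -> 5 (same)
  Node 2: index 2 -> 4 (moved)
  Node 3: index 4 -> 3 (moved)
  Node 4: index 3 -> 2 (moved)
  Node 5: index 0 -> 0 (same)
Nodes that changed position: 2 3 4

Answer: 2 3 4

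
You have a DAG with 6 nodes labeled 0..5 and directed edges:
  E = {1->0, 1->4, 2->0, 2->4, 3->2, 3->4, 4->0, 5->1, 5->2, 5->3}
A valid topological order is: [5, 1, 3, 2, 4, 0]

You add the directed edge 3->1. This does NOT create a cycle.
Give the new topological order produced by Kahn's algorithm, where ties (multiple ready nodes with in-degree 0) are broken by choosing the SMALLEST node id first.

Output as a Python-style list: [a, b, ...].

Answer: [5, 3, 1, 2, 4, 0]

Derivation:
Old toposort: [5, 1, 3, 2, 4, 0]
Added edge: 3->1
Position of 3 (2) > position of 1 (1). Must reorder: 3 must now come before 1.
Run Kahn's algorithm (break ties by smallest node id):
  initial in-degrees: [3, 2, 2, 1, 3, 0]
  ready (indeg=0): [5]
  pop 5: indeg[1]->1; indeg[2]->1; indeg[3]->0 | ready=[3] | order so far=[5]
  pop 3: indeg[1]->0; indeg[2]->0; indeg[4]->2 | ready=[1, 2] | order so far=[5, 3]
  pop 1: indeg[0]->2; indeg[4]->1 | ready=[2] | order so far=[5, 3, 1]
  pop 2: indeg[0]->1; indeg[4]->0 | ready=[4] | order so far=[5, 3, 1, 2]
  pop 4: indeg[0]->0 | ready=[0] | order so far=[5, 3, 1, 2, 4]
  pop 0: no out-edges | ready=[] | order so far=[5, 3, 1, 2, 4, 0]
  Result: [5, 3, 1, 2, 4, 0]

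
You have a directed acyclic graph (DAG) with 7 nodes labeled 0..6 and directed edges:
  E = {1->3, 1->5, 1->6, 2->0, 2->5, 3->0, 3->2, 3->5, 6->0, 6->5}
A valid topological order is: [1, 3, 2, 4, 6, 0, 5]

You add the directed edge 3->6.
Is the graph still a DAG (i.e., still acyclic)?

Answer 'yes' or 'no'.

Answer: yes

Derivation:
Given toposort: [1, 3, 2, 4, 6, 0, 5]
Position of 3: index 1; position of 6: index 4
New edge 3->6: forward
Forward edge: respects the existing order. Still a DAG, same toposort still valid.
Still a DAG? yes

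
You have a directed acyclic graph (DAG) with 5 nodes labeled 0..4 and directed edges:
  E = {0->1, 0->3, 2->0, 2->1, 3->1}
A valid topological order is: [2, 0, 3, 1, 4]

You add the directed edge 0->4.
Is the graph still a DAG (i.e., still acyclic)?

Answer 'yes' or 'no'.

Answer: yes

Derivation:
Given toposort: [2, 0, 3, 1, 4]
Position of 0: index 1; position of 4: index 4
New edge 0->4: forward
Forward edge: respects the existing order. Still a DAG, same toposort still valid.
Still a DAG? yes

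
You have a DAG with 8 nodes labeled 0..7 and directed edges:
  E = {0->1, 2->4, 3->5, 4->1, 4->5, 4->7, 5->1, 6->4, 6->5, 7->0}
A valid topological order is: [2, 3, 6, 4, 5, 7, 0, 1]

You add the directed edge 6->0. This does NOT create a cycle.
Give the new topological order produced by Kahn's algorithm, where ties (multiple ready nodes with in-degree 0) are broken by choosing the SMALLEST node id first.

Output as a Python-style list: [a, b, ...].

Answer: [2, 3, 6, 4, 5, 7, 0, 1]

Derivation:
Old toposort: [2, 3, 6, 4, 5, 7, 0, 1]
Added edge: 6->0
Position of 6 (2) < position of 0 (6). Old order still valid.
Run Kahn's algorithm (break ties by smallest node id):
  initial in-degrees: [2, 3, 0, 0, 2, 3, 0, 1]
  ready (indeg=0): [2, 3, 6]
  pop 2: indeg[4]->1 | ready=[3, 6] | order so far=[2]
  pop 3: indeg[5]->2 | ready=[6] | order so far=[2, 3]
  pop 6: indeg[0]->1; indeg[4]->0; indeg[5]->1 | ready=[4] | order so far=[2, 3, 6]
  pop 4: indeg[1]->2; indeg[5]->0; indeg[7]->0 | ready=[5, 7] | order so far=[2, 3, 6, 4]
  pop 5: indeg[1]->1 | ready=[7] | order so far=[2, 3, 6, 4, 5]
  pop 7: indeg[0]->0 | ready=[0] | order so far=[2, 3, 6, 4, 5, 7]
  pop 0: indeg[1]->0 | ready=[1] | order so far=[2, 3, 6, 4, 5, 7, 0]
  pop 1: no out-edges | ready=[] | order so far=[2, 3, 6, 4, 5, 7, 0, 1]
  Result: [2, 3, 6, 4, 5, 7, 0, 1]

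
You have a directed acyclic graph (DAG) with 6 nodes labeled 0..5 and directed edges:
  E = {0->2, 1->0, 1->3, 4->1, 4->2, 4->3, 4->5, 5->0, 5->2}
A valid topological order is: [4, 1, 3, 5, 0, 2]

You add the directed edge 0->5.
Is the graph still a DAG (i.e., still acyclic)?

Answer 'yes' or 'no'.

Given toposort: [4, 1, 3, 5, 0, 2]
Position of 0: index 4; position of 5: index 3
New edge 0->5: backward (u after v in old order)
Backward edge: old toposort is now invalid. Check if this creates a cycle.
Does 5 already reach 0? Reachable from 5: [0, 2, 5]. YES -> cycle!
Still a DAG? no

Answer: no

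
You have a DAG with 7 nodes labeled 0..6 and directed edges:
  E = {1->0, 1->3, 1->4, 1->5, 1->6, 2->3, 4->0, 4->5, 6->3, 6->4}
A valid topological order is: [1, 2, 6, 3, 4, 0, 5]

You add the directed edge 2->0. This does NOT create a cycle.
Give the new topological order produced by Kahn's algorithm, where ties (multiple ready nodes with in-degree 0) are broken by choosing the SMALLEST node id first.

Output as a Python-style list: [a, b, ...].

Old toposort: [1, 2, 6, 3, 4, 0, 5]
Added edge: 2->0
Position of 2 (1) < position of 0 (5). Old order still valid.
Run Kahn's algorithm (break ties by smallest node id):
  initial in-degrees: [3, 0, 0, 3, 2, 2, 1]
  ready (indeg=0): [1, 2]
  pop 1: indeg[0]->2; indeg[3]->2; indeg[4]->1; indeg[5]->1; indeg[6]->0 | ready=[2, 6] | order so far=[1]
  pop 2: indeg[0]->1; indeg[3]->1 | ready=[6] | order so far=[1, 2]
  pop 6: indeg[3]->0; indeg[4]->0 | ready=[3, 4] | order so far=[1, 2, 6]
  pop 3: no out-edges | ready=[4] | order so far=[1, 2, 6, 3]
  pop 4: indeg[0]->0; indeg[5]->0 | ready=[0, 5] | order so far=[1, 2, 6, 3, 4]
  pop 0: no out-edges | ready=[5] | order so far=[1, 2, 6, 3, 4, 0]
  pop 5: no out-edges | ready=[] | order so far=[1, 2, 6, 3, 4, 0, 5]
  Result: [1, 2, 6, 3, 4, 0, 5]

Answer: [1, 2, 6, 3, 4, 0, 5]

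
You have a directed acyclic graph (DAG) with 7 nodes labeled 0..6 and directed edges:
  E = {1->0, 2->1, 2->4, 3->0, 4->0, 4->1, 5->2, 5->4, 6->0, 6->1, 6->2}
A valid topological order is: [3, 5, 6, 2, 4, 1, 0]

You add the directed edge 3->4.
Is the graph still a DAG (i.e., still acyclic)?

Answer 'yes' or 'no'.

Answer: yes

Derivation:
Given toposort: [3, 5, 6, 2, 4, 1, 0]
Position of 3: index 0; position of 4: index 4
New edge 3->4: forward
Forward edge: respects the existing order. Still a DAG, same toposort still valid.
Still a DAG? yes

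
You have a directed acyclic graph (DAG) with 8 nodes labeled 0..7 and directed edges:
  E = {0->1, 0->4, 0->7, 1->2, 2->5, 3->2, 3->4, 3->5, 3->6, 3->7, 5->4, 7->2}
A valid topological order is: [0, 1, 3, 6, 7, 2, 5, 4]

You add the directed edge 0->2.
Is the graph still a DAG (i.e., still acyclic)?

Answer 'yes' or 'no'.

Given toposort: [0, 1, 3, 6, 7, 2, 5, 4]
Position of 0: index 0; position of 2: index 5
New edge 0->2: forward
Forward edge: respects the existing order. Still a DAG, same toposort still valid.
Still a DAG? yes

Answer: yes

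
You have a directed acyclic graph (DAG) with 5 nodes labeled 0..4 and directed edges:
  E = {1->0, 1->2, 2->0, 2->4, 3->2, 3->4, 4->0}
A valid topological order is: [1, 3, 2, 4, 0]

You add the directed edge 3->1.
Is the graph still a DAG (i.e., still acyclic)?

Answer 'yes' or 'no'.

Answer: yes

Derivation:
Given toposort: [1, 3, 2, 4, 0]
Position of 3: index 1; position of 1: index 0
New edge 3->1: backward (u after v in old order)
Backward edge: old toposort is now invalid. Check if this creates a cycle.
Does 1 already reach 3? Reachable from 1: [0, 1, 2, 4]. NO -> still a DAG (reorder needed).
Still a DAG? yes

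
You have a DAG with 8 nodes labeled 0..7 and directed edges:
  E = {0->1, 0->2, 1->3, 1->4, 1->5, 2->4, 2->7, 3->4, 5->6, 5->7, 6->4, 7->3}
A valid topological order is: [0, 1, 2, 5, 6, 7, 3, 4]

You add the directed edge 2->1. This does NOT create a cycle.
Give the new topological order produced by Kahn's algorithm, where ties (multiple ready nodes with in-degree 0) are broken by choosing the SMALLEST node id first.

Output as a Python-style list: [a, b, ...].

Answer: [0, 2, 1, 5, 6, 7, 3, 4]

Derivation:
Old toposort: [0, 1, 2, 5, 6, 7, 3, 4]
Added edge: 2->1
Position of 2 (2) > position of 1 (1). Must reorder: 2 must now come before 1.
Run Kahn's algorithm (break ties by smallest node id):
  initial in-degrees: [0, 2, 1, 2, 4, 1, 1, 2]
  ready (indeg=0): [0]
  pop 0: indeg[1]->1; indeg[2]->0 | ready=[2] | order so far=[0]
  pop 2: indeg[1]->0; indeg[4]->3; indeg[7]->1 | ready=[1] | order so far=[0, 2]
  pop 1: indeg[3]->1; indeg[4]->2; indeg[5]->0 | ready=[5] | order so far=[0, 2, 1]
  pop 5: indeg[6]->0; indeg[7]->0 | ready=[6, 7] | order so far=[0, 2, 1, 5]
  pop 6: indeg[4]->1 | ready=[7] | order so far=[0, 2, 1, 5, 6]
  pop 7: indeg[3]->0 | ready=[3] | order so far=[0, 2, 1, 5, 6, 7]
  pop 3: indeg[4]->0 | ready=[4] | order so far=[0, 2, 1, 5, 6, 7, 3]
  pop 4: no out-edges | ready=[] | order so far=[0, 2, 1, 5, 6, 7, 3, 4]
  Result: [0, 2, 1, 5, 6, 7, 3, 4]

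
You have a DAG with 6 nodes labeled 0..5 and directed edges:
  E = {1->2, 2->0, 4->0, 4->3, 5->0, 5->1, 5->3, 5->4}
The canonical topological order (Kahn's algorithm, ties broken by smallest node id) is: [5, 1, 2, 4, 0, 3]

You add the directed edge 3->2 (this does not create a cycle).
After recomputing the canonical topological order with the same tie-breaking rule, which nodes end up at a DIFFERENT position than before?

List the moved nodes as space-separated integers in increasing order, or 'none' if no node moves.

Old toposort: [5, 1, 2, 4, 0, 3]
Added edge 3->2
Recompute Kahn (smallest-id tiebreak):
  initial in-degrees: [3, 1, 2, 2, 1, 0]
  ready (indeg=0): [5]
  pop 5: indeg[0]->2; indeg[1]->0; indeg[3]->1; indeg[4]->0 | ready=[1, 4] | order so far=[5]
  pop 1: indeg[2]->1 | ready=[4] | order so far=[5, 1]
  pop 4: indeg[0]->1; indeg[3]->0 | ready=[3] | order so far=[5, 1, 4]
  pop 3: indeg[2]->0 | ready=[2] | order so far=[5, 1, 4, 3]
  pop 2: indeg[0]->0 | ready=[0] | order so far=[5, 1, 4, 3, 2]
  pop 0: no out-edges | ready=[] | order so far=[5, 1, 4, 3, 2, 0]
New canonical toposort: [5, 1, 4, 3, 2, 0]
Compare positions:
  Node 0: index 4 -> 5 (moved)
  Node 1: index 1 -> 1 (same)
  Node 2: index 2 -> 4 (moved)
  Node 3: index 5 -> 3 (moved)
  Node 4: index 3 -> 2 (moved)
  Node 5: index 0 -> 0 (same)
Nodes that changed position: 0 2 3 4

Answer: 0 2 3 4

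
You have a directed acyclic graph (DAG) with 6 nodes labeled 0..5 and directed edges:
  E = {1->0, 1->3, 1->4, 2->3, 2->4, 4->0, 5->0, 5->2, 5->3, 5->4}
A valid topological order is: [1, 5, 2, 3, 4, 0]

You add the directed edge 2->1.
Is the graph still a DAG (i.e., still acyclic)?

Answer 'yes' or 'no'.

Given toposort: [1, 5, 2, 3, 4, 0]
Position of 2: index 2; position of 1: index 0
New edge 2->1: backward (u after v in old order)
Backward edge: old toposort is now invalid. Check if this creates a cycle.
Does 1 already reach 2? Reachable from 1: [0, 1, 3, 4]. NO -> still a DAG (reorder needed).
Still a DAG? yes

Answer: yes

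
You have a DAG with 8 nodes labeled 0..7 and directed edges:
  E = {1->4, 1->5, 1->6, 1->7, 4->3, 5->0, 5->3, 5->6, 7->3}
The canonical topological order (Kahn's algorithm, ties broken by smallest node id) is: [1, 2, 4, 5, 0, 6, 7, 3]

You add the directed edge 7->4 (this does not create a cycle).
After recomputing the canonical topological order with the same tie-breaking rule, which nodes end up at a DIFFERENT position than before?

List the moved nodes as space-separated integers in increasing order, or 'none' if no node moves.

Old toposort: [1, 2, 4, 5, 0, 6, 7, 3]
Added edge 7->4
Recompute Kahn (smallest-id tiebreak):
  initial in-degrees: [1, 0, 0, 3, 2, 1, 2, 1]
  ready (indeg=0): [1, 2]
  pop 1: indeg[4]->1; indeg[5]->0; indeg[6]->1; indeg[7]->0 | ready=[2, 5, 7] | order so far=[1]
  pop 2: no out-edges | ready=[5, 7] | order so far=[1, 2]
  pop 5: indeg[0]->0; indeg[3]->2; indeg[6]->0 | ready=[0, 6, 7] | order so far=[1, 2, 5]
  pop 0: no out-edges | ready=[6, 7] | order so far=[1, 2, 5, 0]
  pop 6: no out-edges | ready=[7] | order so far=[1, 2, 5, 0, 6]
  pop 7: indeg[3]->1; indeg[4]->0 | ready=[4] | order so far=[1, 2, 5, 0, 6, 7]
  pop 4: indeg[3]->0 | ready=[3] | order so far=[1, 2, 5, 0, 6, 7, 4]
  pop 3: no out-edges | ready=[] | order so far=[1, 2, 5, 0, 6, 7, 4, 3]
New canonical toposort: [1, 2, 5, 0, 6, 7, 4, 3]
Compare positions:
  Node 0: index 4 -> 3 (moved)
  Node 1: index 0 -> 0 (same)
  Node 2: index 1 -> 1 (same)
  Node 3: index 7 -> 7 (same)
  Node 4: index 2 -> 6 (moved)
  Node 5: index 3 -> 2 (moved)
  Node 6: index 5 -> 4 (moved)
  Node 7: index 6 -> 5 (moved)
Nodes that changed position: 0 4 5 6 7

Answer: 0 4 5 6 7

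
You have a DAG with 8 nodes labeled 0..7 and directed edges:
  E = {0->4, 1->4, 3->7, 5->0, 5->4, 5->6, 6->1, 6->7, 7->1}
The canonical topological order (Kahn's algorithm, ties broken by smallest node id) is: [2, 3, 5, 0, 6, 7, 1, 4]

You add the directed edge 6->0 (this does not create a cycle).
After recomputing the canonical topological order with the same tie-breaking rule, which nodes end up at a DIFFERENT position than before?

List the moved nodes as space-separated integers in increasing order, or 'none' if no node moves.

Old toposort: [2, 3, 5, 0, 6, 7, 1, 4]
Added edge 6->0
Recompute Kahn (smallest-id tiebreak):
  initial in-degrees: [2, 2, 0, 0, 3, 0, 1, 2]
  ready (indeg=0): [2, 3, 5]
  pop 2: no out-edges | ready=[3, 5] | order so far=[2]
  pop 3: indeg[7]->1 | ready=[5] | order so far=[2, 3]
  pop 5: indeg[0]->1; indeg[4]->2; indeg[6]->0 | ready=[6] | order so far=[2, 3, 5]
  pop 6: indeg[0]->0; indeg[1]->1; indeg[7]->0 | ready=[0, 7] | order so far=[2, 3, 5, 6]
  pop 0: indeg[4]->1 | ready=[7] | order so far=[2, 3, 5, 6, 0]
  pop 7: indeg[1]->0 | ready=[1] | order so far=[2, 3, 5, 6, 0, 7]
  pop 1: indeg[4]->0 | ready=[4] | order so far=[2, 3, 5, 6, 0, 7, 1]
  pop 4: no out-edges | ready=[] | order so far=[2, 3, 5, 6, 0, 7, 1, 4]
New canonical toposort: [2, 3, 5, 6, 0, 7, 1, 4]
Compare positions:
  Node 0: index 3 -> 4 (moved)
  Node 1: index 6 -> 6 (same)
  Node 2: index 0 -> 0 (same)
  Node 3: index 1 -> 1 (same)
  Node 4: index 7 -> 7 (same)
  Node 5: index 2 -> 2 (same)
  Node 6: index 4 -> 3 (moved)
  Node 7: index 5 -> 5 (same)
Nodes that changed position: 0 6

Answer: 0 6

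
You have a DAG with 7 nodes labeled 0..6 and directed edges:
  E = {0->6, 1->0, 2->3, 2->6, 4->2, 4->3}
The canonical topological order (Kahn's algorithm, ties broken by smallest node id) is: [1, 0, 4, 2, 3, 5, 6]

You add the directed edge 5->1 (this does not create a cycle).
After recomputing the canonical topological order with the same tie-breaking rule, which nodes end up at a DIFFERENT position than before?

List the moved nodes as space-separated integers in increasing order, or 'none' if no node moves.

Old toposort: [1, 0, 4, 2, 3, 5, 6]
Added edge 5->1
Recompute Kahn (smallest-id tiebreak):
  initial in-degrees: [1, 1, 1, 2, 0, 0, 2]
  ready (indeg=0): [4, 5]
  pop 4: indeg[2]->0; indeg[3]->1 | ready=[2, 5] | order so far=[4]
  pop 2: indeg[3]->0; indeg[6]->1 | ready=[3, 5] | order so far=[4, 2]
  pop 3: no out-edges | ready=[5] | order so far=[4, 2, 3]
  pop 5: indeg[1]->0 | ready=[1] | order so far=[4, 2, 3, 5]
  pop 1: indeg[0]->0 | ready=[0] | order so far=[4, 2, 3, 5, 1]
  pop 0: indeg[6]->0 | ready=[6] | order so far=[4, 2, 3, 5, 1, 0]
  pop 6: no out-edges | ready=[] | order so far=[4, 2, 3, 5, 1, 0, 6]
New canonical toposort: [4, 2, 3, 5, 1, 0, 6]
Compare positions:
  Node 0: index 1 -> 5 (moved)
  Node 1: index 0 -> 4 (moved)
  Node 2: index 3 -> 1 (moved)
  Node 3: index 4 -> 2 (moved)
  Node 4: index 2 -> 0 (moved)
  Node 5: index 5 -> 3 (moved)
  Node 6: index 6 -> 6 (same)
Nodes that changed position: 0 1 2 3 4 5

Answer: 0 1 2 3 4 5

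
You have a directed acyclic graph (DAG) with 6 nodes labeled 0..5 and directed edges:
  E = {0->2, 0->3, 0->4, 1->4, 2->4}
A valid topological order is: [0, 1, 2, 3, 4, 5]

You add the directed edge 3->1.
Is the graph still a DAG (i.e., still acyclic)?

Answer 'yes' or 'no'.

Answer: yes

Derivation:
Given toposort: [0, 1, 2, 3, 4, 5]
Position of 3: index 3; position of 1: index 1
New edge 3->1: backward (u after v in old order)
Backward edge: old toposort is now invalid. Check if this creates a cycle.
Does 1 already reach 3? Reachable from 1: [1, 4]. NO -> still a DAG (reorder needed).
Still a DAG? yes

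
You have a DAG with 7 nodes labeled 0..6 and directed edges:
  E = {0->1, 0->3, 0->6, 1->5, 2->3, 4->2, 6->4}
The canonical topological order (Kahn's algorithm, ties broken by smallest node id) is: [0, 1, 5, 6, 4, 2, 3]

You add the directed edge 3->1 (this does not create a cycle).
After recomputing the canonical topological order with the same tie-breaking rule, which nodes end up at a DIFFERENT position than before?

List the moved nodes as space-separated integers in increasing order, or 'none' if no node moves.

Answer: 1 2 3 4 5 6

Derivation:
Old toposort: [0, 1, 5, 6, 4, 2, 3]
Added edge 3->1
Recompute Kahn (smallest-id tiebreak):
  initial in-degrees: [0, 2, 1, 2, 1, 1, 1]
  ready (indeg=0): [0]
  pop 0: indeg[1]->1; indeg[3]->1; indeg[6]->0 | ready=[6] | order so far=[0]
  pop 6: indeg[4]->0 | ready=[4] | order so far=[0, 6]
  pop 4: indeg[2]->0 | ready=[2] | order so far=[0, 6, 4]
  pop 2: indeg[3]->0 | ready=[3] | order so far=[0, 6, 4, 2]
  pop 3: indeg[1]->0 | ready=[1] | order so far=[0, 6, 4, 2, 3]
  pop 1: indeg[5]->0 | ready=[5] | order so far=[0, 6, 4, 2, 3, 1]
  pop 5: no out-edges | ready=[] | order so far=[0, 6, 4, 2, 3, 1, 5]
New canonical toposort: [0, 6, 4, 2, 3, 1, 5]
Compare positions:
  Node 0: index 0 -> 0 (same)
  Node 1: index 1 -> 5 (moved)
  Node 2: index 5 -> 3 (moved)
  Node 3: index 6 -> 4 (moved)
  Node 4: index 4 -> 2 (moved)
  Node 5: index 2 -> 6 (moved)
  Node 6: index 3 -> 1 (moved)
Nodes that changed position: 1 2 3 4 5 6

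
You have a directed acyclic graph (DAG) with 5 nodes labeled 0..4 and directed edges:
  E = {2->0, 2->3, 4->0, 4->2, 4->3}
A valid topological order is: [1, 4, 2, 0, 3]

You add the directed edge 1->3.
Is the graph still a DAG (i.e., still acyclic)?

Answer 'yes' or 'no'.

Given toposort: [1, 4, 2, 0, 3]
Position of 1: index 0; position of 3: index 4
New edge 1->3: forward
Forward edge: respects the existing order. Still a DAG, same toposort still valid.
Still a DAG? yes

Answer: yes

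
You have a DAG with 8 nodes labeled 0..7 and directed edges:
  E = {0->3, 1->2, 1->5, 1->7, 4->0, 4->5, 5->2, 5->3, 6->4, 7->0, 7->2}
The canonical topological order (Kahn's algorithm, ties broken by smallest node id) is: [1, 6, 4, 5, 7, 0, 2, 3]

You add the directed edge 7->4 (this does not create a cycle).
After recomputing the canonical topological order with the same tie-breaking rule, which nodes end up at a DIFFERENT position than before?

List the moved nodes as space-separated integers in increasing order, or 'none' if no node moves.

Old toposort: [1, 6, 4, 5, 7, 0, 2, 3]
Added edge 7->4
Recompute Kahn (smallest-id tiebreak):
  initial in-degrees: [2, 0, 3, 2, 2, 2, 0, 1]
  ready (indeg=0): [1, 6]
  pop 1: indeg[2]->2; indeg[5]->1; indeg[7]->0 | ready=[6, 7] | order so far=[1]
  pop 6: indeg[4]->1 | ready=[7] | order so far=[1, 6]
  pop 7: indeg[0]->1; indeg[2]->1; indeg[4]->0 | ready=[4] | order so far=[1, 6, 7]
  pop 4: indeg[0]->0; indeg[5]->0 | ready=[0, 5] | order so far=[1, 6, 7, 4]
  pop 0: indeg[3]->1 | ready=[5] | order so far=[1, 6, 7, 4, 0]
  pop 5: indeg[2]->0; indeg[3]->0 | ready=[2, 3] | order so far=[1, 6, 7, 4, 0, 5]
  pop 2: no out-edges | ready=[3] | order so far=[1, 6, 7, 4, 0, 5, 2]
  pop 3: no out-edges | ready=[] | order so far=[1, 6, 7, 4, 0, 5, 2, 3]
New canonical toposort: [1, 6, 7, 4, 0, 5, 2, 3]
Compare positions:
  Node 0: index 5 -> 4 (moved)
  Node 1: index 0 -> 0 (same)
  Node 2: index 6 -> 6 (same)
  Node 3: index 7 -> 7 (same)
  Node 4: index 2 -> 3 (moved)
  Node 5: index 3 -> 5 (moved)
  Node 6: index 1 -> 1 (same)
  Node 7: index 4 -> 2 (moved)
Nodes that changed position: 0 4 5 7

Answer: 0 4 5 7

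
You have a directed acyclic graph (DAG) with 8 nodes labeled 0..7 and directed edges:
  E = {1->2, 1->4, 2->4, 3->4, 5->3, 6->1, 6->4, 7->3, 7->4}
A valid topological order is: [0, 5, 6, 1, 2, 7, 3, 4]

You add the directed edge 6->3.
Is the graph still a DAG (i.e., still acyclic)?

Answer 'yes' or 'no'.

Given toposort: [0, 5, 6, 1, 2, 7, 3, 4]
Position of 6: index 2; position of 3: index 6
New edge 6->3: forward
Forward edge: respects the existing order. Still a DAG, same toposort still valid.
Still a DAG? yes

Answer: yes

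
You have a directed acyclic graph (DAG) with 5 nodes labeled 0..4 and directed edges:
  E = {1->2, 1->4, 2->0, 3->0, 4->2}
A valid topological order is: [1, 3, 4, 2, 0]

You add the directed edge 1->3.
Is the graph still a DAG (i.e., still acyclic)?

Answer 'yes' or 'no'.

Given toposort: [1, 3, 4, 2, 0]
Position of 1: index 0; position of 3: index 1
New edge 1->3: forward
Forward edge: respects the existing order. Still a DAG, same toposort still valid.
Still a DAG? yes

Answer: yes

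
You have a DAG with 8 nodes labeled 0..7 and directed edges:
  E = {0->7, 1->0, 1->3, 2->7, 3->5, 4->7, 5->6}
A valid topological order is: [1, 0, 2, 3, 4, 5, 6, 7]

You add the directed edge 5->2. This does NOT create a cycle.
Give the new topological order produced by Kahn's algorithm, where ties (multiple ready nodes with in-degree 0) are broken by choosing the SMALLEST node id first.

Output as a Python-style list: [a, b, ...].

Answer: [1, 0, 3, 4, 5, 2, 6, 7]

Derivation:
Old toposort: [1, 0, 2, 3, 4, 5, 6, 7]
Added edge: 5->2
Position of 5 (5) > position of 2 (2). Must reorder: 5 must now come before 2.
Run Kahn's algorithm (break ties by smallest node id):
  initial in-degrees: [1, 0, 1, 1, 0, 1, 1, 3]
  ready (indeg=0): [1, 4]
  pop 1: indeg[0]->0; indeg[3]->0 | ready=[0, 3, 4] | order so far=[1]
  pop 0: indeg[7]->2 | ready=[3, 4] | order so far=[1, 0]
  pop 3: indeg[5]->0 | ready=[4, 5] | order so far=[1, 0, 3]
  pop 4: indeg[7]->1 | ready=[5] | order so far=[1, 0, 3, 4]
  pop 5: indeg[2]->0; indeg[6]->0 | ready=[2, 6] | order so far=[1, 0, 3, 4, 5]
  pop 2: indeg[7]->0 | ready=[6, 7] | order so far=[1, 0, 3, 4, 5, 2]
  pop 6: no out-edges | ready=[7] | order so far=[1, 0, 3, 4, 5, 2, 6]
  pop 7: no out-edges | ready=[] | order so far=[1, 0, 3, 4, 5, 2, 6, 7]
  Result: [1, 0, 3, 4, 5, 2, 6, 7]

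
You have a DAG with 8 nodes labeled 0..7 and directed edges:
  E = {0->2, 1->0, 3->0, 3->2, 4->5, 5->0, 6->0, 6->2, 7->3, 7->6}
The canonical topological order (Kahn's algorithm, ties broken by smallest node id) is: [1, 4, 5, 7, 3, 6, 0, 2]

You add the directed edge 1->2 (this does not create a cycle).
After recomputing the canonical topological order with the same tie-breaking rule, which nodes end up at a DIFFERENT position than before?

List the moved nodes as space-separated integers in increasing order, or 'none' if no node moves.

Old toposort: [1, 4, 5, 7, 3, 6, 0, 2]
Added edge 1->2
Recompute Kahn (smallest-id tiebreak):
  initial in-degrees: [4, 0, 4, 1, 0, 1, 1, 0]
  ready (indeg=0): [1, 4, 7]
  pop 1: indeg[0]->3; indeg[2]->3 | ready=[4, 7] | order so far=[1]
  pop 4: indeg[5]->0 | ready=[5, 7] | order so far=[1, 4]
  pop 5: indeg[0]->2 | ready=[7] | order so far=[1, 4, 5]
  pop 7: indeg[3]->0; indeg[6]->0 | ready=[3, 6] | order so far=[1, 4, 5, 7]
  pop 3: indeg[0]->1; indeg[2]->2 | ready=[6] | order so far=[1, 4, 5, 7, 3]
  pop 6: indeg[0]->0; indeg[2]->1 | ready=[0] | order so far=[1, 4, 5, 7, 3, 6]
  pop 0: indeg[2]->0 | ready=[2] | order so far=[1, 4, 5, 7, 3, 6, 0]
  pop 2: no out-edges | ready=[] | order so far=[1, 4, 5, 7, 3, 6, 0, 2]
New canonical toposort: [1, 4, 5, 7, 3, 6, 0, 2]
Compare positions:
  Node 0: index 6 -> 6 (same)
  Node 1: index 0 -> 0 (same)
  Node 2: index 7 -> 7 (same)
  Node 3: index 4 -> 4 (same)
  Node 4: index 1 -> 1 (same)
  Node 5: index 2 -> 2 (same)
  Node 6: index 5 -> 5 (same)
  Node 7: index 3 -> 3 (same)
Nodes that changed position: none

Answer: none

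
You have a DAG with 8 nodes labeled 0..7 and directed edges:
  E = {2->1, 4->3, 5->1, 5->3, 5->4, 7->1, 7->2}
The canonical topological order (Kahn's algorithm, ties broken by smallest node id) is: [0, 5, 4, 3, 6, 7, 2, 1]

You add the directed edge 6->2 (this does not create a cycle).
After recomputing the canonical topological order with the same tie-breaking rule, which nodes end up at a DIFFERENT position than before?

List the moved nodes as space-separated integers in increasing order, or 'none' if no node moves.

Old toposort: [0, 5, 4, 3, 6, 7, 2, 1]
Added edge 6->2
Recompute Kahn (smallest-id tiebreak):
  initial in-degrees: [0, 3, 2, 2, 1, 0, 0, 0]
  ready (indeg=0): [0, 5, 6, 7]
  pop 0: no out-edges | ready=[5, 6, 7] | order so far=[0]
  pop 5: indeg[1]->2; indeg[3]->1; indeg[4]->0 | ready=[4, 6, 7] | order so far=[0, 5]
  pop 4: indeg[3]->0 | ready=[3, 6, 7] | order so far=[0, 5, 4]
  pop 3: no out-edges | ready=[6, 7] | order so far=[0, 5, 4, 3]
  pop 6: indeg[2]->1 | ready=[7] | order so far=[0, 5, 4, 3, 6]
  pop 7: indeg[1]->1; indeg[2]->0 | ready=[2] | order so far=[0, 5, 4, 3, 6, 7]
  pop 2: indeg[1]->0 | ready=[1] | order so far=[0, 5, 4, 3, 6, 7, 2]
  pop 1: no out-edges | ready=[] | order so far=[0, 5, 4, 3, 6, 7, 2, 1]
New canonical toposort: [0, 5, 4, 3, 6, 7, 2, 1]
Compare positions:
  Node 0: index 0 -> 0 (same)
  Node 1: index 7 -> 7 (same)
  Node 2: index 6 -> 6 (same)
  Node 3: index 3 -> 3 (same)
  Node 4: index 2 -> 2 (same)
  Node 5: index 1 -> 1 (same)
  Node 6: index 4 -> 4 (same)
  Node 7: index 5 -> 5 (same)
Nodes that changed position: none

Answer: none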